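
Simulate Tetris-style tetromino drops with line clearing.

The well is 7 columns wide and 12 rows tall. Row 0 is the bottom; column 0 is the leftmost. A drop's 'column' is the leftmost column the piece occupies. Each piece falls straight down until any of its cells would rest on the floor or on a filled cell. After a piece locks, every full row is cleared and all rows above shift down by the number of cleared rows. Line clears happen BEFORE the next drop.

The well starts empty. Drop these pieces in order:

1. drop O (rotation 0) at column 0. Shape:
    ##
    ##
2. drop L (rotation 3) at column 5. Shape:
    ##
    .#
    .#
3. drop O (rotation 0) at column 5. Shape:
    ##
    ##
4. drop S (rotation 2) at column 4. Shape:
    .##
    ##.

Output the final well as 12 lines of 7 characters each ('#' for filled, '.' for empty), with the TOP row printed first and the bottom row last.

Answer: .......
.......
.......
.......
.......
.....##
....##.
.....##
.....##
.....##
##....#
##....#

Derivation:
Drop 1: O rot0 at col 0 lands with bottom-row=0; cleared 0 line(s) (total 0); column heights now [2 2 0 0 0 0 0], max=2
Drop 2: L rot3 at col 5 lands with bottom-row=0; cleared 0 line(s) (total 0); column heights now [2 2 0 0 0 3 3], max=3
Drop 3: O rot0 at col 5 lands with bottom-row=3; cleared 0 line(s) (total 0); column heights now [2 2 0 0 0 5 5], max=5
Drop 4: S rot2 at col 4 lands with bottom-row=5; cleared 0 line(s) (total 0); column heights now [2 2 0 0 6 7 7], max=7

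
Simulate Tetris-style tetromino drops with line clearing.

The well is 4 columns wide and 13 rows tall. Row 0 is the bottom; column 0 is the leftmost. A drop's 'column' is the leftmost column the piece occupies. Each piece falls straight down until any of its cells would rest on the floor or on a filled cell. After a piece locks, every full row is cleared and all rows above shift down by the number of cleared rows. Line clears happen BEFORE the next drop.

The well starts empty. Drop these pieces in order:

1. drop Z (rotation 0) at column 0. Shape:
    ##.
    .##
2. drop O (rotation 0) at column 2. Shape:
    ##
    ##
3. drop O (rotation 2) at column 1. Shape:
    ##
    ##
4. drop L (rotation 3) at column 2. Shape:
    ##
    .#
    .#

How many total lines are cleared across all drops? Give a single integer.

Answer: 1

Derivation:
Drop 1: Z rot0 at col 0 lands with bottom-row=0; cleared 0 line(s) (total 0); column heights now [2 2 1 0], max=2
Drop 2: O rot0 at col 2 lands with bottom-row=1; cleared 1 line(s) (total 1); column heights now [0 1 2 2], max=2
Drop 3: O rot2 at col 1 lands with bottom-row=2; cleared 0 line(s) (total 1); column heights now [0 4 4 2], max=4
Drop 4: L rot3 at col 2 lands with bottom-row=2; cleared 0 line(s) (total 1); column heights now [0 4 5 5], max=5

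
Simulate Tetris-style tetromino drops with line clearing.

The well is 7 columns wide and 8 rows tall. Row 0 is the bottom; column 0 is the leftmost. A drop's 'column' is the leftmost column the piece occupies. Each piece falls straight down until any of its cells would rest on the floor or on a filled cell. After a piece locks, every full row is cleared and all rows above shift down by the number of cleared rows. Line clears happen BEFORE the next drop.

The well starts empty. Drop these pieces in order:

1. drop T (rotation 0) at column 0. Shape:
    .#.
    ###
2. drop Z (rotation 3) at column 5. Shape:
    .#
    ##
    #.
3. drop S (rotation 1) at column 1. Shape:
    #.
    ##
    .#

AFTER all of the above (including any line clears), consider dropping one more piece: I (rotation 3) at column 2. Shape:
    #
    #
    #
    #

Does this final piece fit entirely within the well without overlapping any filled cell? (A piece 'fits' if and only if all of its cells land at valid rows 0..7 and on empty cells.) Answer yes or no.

Drop 1: T rot0 at col 0 lands with bottom-row=0; cleared 0 line(s) (total 0); column heights now [1 2 1 0 0 0 0], max=2
Drop 2: Z rot3 at col 5 lands with bottom-row=0; cleared 0 line(s) (total 0); column heights now [1 2 1 0 0 2 3], max=3
Drop 3: S rot1 at col 1 lands with bottom-row=1; cleared 0 line(s) (total 0); column heights now [1 4 3 0 0 2 3], max=4
Test piece I rot3 at col 2 (width 1): heights before test = [1 4 3 0 0 2 3]; fits = True

Answer: yes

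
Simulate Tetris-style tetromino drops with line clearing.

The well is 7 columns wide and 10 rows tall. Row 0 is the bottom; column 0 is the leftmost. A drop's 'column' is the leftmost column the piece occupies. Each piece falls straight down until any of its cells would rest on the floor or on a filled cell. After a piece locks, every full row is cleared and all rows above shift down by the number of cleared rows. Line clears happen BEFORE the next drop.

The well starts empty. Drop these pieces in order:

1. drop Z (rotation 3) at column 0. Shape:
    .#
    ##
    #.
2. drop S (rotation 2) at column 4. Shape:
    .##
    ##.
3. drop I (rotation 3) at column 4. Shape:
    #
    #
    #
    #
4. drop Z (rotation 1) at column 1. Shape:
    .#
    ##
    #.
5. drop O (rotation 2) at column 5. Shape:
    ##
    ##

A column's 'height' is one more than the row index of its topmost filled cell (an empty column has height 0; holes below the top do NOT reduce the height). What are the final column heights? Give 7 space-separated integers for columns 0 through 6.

Answer: 2 5 6 0 5 4 4

Derivation:
Drop 1: Z rot3 at col 0 lands with bottom-row=0; cleared 0 line(s) (total 0); column heights now [2 3 0 0 0 0 0], max=3
Drop 2: S rot2 at col 4 lands with bottom-row=0; cleared 0 line(s) (total 0); column heights now [2 3 0 0 1 2 2], max=3
Drop 3: I rot3 at col 4 lands with bottom-row=1; cleared 0 line(s) (total 0); column heights now [2 3 0 0 5 2 2], max=5
Drop 4: Z rot1 at col 1 lands with bottom-row=3; cleared 0 line(s) (total 0); column heights now [2 5 6 0 5 2 2], max=6
Drop 5: O rot2 at col 5 lands with bottom-row=2; cleared 0 line(s) (total 0); column heights now [2 5 6 0 5 4 4], max=6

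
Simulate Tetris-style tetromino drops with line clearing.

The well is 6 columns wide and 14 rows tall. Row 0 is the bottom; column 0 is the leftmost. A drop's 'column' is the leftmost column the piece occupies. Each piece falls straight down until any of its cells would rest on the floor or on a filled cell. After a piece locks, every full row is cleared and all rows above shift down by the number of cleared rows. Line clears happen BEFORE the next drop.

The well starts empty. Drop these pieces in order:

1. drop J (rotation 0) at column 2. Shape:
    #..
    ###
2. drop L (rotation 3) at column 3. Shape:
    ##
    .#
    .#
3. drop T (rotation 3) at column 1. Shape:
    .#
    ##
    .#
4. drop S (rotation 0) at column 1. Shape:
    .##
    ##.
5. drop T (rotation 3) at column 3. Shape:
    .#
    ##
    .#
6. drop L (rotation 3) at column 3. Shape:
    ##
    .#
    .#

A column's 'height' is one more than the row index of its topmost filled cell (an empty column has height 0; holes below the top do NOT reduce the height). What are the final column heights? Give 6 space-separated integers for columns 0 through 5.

Drop 1: J rot0 at col 2 lands with bottom-row=0; cleared 0 line(s) (total 0); column heights now [0 0 2 1 1 0], max=2
Drop 2: L rot3 at col 3 lands with bottom-row=1; cleared 0 line(s) (total 0); column heights now [0 0 2 4 4 0], max=4
Drop 3: T rot3 at col 1 lands with bottom-row=2; cleared 0 line(s) (total 0); column heights now [0 4 5 4 4 0], max=5
Drop 4: S rot0 at col 1 lands with bottom-row=5; cleared 0 line(s) (total 0); column heights now [0 6 7 7 4 0], max=7
Drop 5: T rot3 at col 3 lands with bottom-row=6; cleared 0 line(s) (total 0); column heights now [0 6 7 8 9 0], max=9
Drop 6: L rot3 at col 3 lands with bottom-row=9; cleared 0 line(s) (total 0); column heights now [0 6 7 12 12 0], max=12

Answer: 0 6 7 12 12 0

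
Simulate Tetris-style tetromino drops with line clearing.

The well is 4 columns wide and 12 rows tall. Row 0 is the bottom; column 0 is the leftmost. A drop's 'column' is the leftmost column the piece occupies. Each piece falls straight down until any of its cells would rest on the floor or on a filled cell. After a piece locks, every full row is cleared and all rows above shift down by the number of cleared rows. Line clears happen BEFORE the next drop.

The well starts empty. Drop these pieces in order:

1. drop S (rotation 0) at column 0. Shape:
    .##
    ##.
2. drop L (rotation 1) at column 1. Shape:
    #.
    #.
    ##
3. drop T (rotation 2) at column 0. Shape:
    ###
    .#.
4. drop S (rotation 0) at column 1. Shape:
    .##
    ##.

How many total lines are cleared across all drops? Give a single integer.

Answer: 0

Derivation:
Drop 1: S rot0 at col 0 lands with bottom-row=0; cleared 0 line(s) (total 0); column heights now [1 2 2 0], max=2
Drop 2: L rot1 at col 1 lands with bottom-row=2; cleared 0 line(s) (total 0); column heights now [1 5 3 0], max=5
Drop 3: T rot2 at col 0 lands with bottom-row=5; cleared 0 line(s) (total 0); column heights now [7 7 7 0], max=7
Drop 4: S rot0 at col 1 lands with bottom-row=7; cleared 0 line(s) (total 0); column heights now [7 8 9 9], max=9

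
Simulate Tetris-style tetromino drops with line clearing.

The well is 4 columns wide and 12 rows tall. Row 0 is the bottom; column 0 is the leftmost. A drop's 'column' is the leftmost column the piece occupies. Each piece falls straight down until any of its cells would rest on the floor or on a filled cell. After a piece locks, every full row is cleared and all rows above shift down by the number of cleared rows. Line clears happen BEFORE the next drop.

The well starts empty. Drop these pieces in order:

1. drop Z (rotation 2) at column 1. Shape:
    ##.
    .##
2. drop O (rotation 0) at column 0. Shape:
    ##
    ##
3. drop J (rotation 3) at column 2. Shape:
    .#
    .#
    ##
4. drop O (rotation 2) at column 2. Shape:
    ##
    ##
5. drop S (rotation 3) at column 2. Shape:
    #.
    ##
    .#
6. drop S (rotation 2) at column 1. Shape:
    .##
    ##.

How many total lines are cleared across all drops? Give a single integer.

Drop 1: Z rot2 at col 1 lands with bottom-row=0; cleared 0 line(s) (total 0); column heights now [0 2 2 1], max=2
Drop 2: O rot0 at col 0 lands with bottom-row=2; cleared 0 line(s) (total 0); column heights now [4 4 2 1], max=4
Drop 3: J rot3 at col 2 lands with bottom-row=2; cleared 1 line(s) (total 1); column heights now [3 3 2 4], max=4
Drop 4: O rot2 at col 2 lands with bottom-row=4; cleared 0 line(s) (total 1); column heights now [3 3 6 6], max=6
Drop 5: S rot3 at col 2 lands with bottom-row=6; cleared 0 line(s) (total 1); column heights now [3 3 9 8], max=9
Drop 6: S rot2 at col 1 lands with bottom-row=9; cleared 0 line(s) (total 1); column heights now [3 10 11 11], max=11

Answer: 1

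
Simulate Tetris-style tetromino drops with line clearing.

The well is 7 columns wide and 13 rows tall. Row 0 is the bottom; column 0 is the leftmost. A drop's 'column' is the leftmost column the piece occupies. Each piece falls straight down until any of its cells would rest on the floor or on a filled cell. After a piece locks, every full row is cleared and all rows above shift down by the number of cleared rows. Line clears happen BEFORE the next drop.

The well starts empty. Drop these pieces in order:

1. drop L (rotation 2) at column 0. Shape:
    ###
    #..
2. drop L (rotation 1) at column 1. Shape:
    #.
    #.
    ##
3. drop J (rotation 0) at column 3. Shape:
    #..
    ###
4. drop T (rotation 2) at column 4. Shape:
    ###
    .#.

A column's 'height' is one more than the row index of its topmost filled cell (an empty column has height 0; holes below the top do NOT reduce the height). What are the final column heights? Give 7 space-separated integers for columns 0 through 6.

Answer: 2 5 3 2 3 3 3

Derivation:
Drop 1: L rot2 at col 0 lands with bottom-row=0; cleared 0 line(s) (total 0); column heights now [2 2 2 0 0 0 0], max=2
Drop 2: L rot1 at col 1 lands with bottom-row=2; cleared 0 line(s) (total 0); column heights now [2 5 3 0 0 0 0], max=5
Drop 3: J rot0 at col 3 lands with bottom-row=0; cleared 0 line(s) (total 0); column heights now [2 5 3 2 1 1 0], max=5
Drop 4: T rot2 at col 4 lands with bottom-row=1; cleared 0 line(s) (total 0); column heights now [2 5 3 2 3 3 3], max=5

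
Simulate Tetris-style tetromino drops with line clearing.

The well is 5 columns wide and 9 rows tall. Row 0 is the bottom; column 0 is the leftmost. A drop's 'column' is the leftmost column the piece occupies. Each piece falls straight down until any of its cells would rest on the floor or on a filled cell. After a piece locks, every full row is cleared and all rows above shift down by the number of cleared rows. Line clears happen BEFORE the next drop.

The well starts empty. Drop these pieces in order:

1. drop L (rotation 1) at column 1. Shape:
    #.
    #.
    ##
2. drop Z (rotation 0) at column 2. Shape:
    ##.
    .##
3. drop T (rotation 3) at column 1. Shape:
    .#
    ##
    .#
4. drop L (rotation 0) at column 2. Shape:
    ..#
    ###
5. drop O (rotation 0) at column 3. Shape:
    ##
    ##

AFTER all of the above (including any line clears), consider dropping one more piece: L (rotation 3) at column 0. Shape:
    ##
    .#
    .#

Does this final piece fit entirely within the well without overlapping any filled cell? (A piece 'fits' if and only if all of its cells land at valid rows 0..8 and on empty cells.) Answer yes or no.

Answer: yes

Derivation:
Drop 1: L rot1 at col 1 lands with bottom-row=0; cleared 0 line(s) (total 0); column heights now [0 3 1 0 0], max=3
Drop 2: Z rot0 at col 2 lands with bottom-row=0; cleared 0 line(s) (total 0); column heights now [0 3 2 2 1], max=3
Drop 3: T rot3 at col 1 lands with bottom-row=2; cleared 0 line(s) (total 0); column heights now [0 4 5 2 1], max=5
Drop 4: L rot0 at col 2 lands with bottom-row=5; cleared 0 line(s) (total 0); column heights now [0 4 6 6 7], max=7
Drop 5: O rot0 at col 3 lands with bottom-row=7; cleared 0 line(s) (total 0); column heights now [0 4 6 9 9], max=9
Test piece L rot3 at col 0 (width 2): heights before test = [0 4 6 9 9]; fits = True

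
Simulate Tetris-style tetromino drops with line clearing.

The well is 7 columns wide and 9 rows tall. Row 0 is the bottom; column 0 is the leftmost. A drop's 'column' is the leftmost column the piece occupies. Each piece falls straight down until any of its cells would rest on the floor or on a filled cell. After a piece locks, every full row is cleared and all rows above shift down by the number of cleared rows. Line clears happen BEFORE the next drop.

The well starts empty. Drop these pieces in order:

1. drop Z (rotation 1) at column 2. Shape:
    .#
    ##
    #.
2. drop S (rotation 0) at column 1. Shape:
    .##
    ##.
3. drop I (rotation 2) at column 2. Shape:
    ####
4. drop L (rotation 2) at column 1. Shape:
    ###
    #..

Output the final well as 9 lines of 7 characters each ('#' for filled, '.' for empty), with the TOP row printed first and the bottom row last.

Answer: .......
.......
.......
.###...
.#####.
..##...
.###...
..##...
..#....

Derivation:
Drop 1: Z rot1 at col 2 lands with bottom-row=0; cleared 0 line(s) (total 0); column heights now [0 0 2 3 0 0 0], max=3
Drop 2: S rot0 at col 1 lands with bottom-row=2; cleared 0 line(s) (total 0); column heights now [0 3 4 4 0 0 0], max=4
Drop 3: I rot2 at col 2 lands with bottom-row=4; cleared 0 line(s) (total 0); column heights now [0 3 5 5 5 5 0], max=5
Drop 4: L rot2 at col 1 lands with bottom-row=4; cleared 0 line(s) (total 0); column heights now [0 6 6 6 5 5 0], max=6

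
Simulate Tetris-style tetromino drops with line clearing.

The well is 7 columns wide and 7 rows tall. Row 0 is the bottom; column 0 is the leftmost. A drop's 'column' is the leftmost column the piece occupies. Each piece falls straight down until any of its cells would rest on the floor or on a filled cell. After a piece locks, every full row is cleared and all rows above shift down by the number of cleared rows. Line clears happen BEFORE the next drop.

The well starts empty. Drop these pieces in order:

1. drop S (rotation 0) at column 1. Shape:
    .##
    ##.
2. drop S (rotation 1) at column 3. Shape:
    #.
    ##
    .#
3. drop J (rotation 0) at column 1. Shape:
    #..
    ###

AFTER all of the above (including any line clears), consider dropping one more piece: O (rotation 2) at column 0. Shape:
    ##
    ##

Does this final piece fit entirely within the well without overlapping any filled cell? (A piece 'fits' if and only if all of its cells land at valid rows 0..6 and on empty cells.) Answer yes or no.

Drop 1: S rot0 at col 1 lands with bottom-row=0; cleared 0 line(s) (total 0); column heights now [0 1 2 2 0 0 0], max=2
Drop 2: S rot1 at col 3 lands with bottom-row=1; cleared 0 line(s) (total 0); column heights now [0 1 2 4 3 0 0], max=4
Drop 3: J rot0 at col 1 lands with bottom-row=4; cleared 0 line(s) (total 0); column heights now [0 6 5 5 3 0 0], max=6
Test piece O rot2 at col 0 (width 2): heights before test = [0 6 5 5 3 0 0]; fits = False

Answer: no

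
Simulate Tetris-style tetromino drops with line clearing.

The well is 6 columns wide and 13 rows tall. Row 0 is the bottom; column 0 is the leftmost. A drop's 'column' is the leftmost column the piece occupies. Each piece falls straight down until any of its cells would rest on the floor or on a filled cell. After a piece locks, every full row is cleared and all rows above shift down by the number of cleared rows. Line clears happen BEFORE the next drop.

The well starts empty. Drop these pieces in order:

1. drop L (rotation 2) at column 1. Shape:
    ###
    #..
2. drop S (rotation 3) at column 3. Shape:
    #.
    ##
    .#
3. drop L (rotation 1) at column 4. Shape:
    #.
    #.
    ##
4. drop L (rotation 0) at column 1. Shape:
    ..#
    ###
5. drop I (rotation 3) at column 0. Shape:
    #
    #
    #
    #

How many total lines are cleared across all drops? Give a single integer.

Answer: 0

Derivation:
Drop 1: L rot2 at col 1 lands with bottom-row=0; cleared 0 line(s) (total 0); column heights now [0 2 2 2 0 0], max=2
Drop 2: S rot3 at col 3 lands with bottom-row=1; cleared 0 line(s) (total 0); column heights now [0 2 2 4 3 0], max=4
Drop 3: L rot1 at col 4 lands with bottom-row=3; cleared 0 line(s) (total 0); column heights now [0 2 2 4 6 4], max=6
Drop 4: L rot0 at col 1 lands with bottom-row=4; cleared 0 line(s) (total 0); column heights now [0 5 5 6 6 4], max=6
Drop 5: I rot3 at col 0 lands with bottom-row=0; cleared 0 line(s) (total 0); column heights now [4 5 5 6 6 4], max=6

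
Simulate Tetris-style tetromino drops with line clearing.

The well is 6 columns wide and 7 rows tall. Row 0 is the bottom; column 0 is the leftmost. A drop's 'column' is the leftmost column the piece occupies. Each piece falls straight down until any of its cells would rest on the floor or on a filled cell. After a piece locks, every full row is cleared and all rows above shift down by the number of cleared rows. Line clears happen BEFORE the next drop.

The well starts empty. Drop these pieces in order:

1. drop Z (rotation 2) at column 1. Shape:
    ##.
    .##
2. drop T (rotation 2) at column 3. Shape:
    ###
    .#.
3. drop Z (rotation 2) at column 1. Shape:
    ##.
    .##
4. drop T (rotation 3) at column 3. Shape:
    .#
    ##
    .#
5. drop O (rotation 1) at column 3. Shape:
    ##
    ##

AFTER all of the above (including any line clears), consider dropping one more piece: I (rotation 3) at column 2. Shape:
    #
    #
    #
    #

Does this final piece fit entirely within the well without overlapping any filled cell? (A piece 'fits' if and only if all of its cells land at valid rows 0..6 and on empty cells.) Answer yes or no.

Drop 1: Z rot2 at col 1 lands with bottom-row=0; cleared 0 line(s) (total 0); column heights now [0 2 2 1 0 0], max=2
Drop 2: T rot2 at col 3 lands with bottom-row=0; cleared 0 line(s) (total 0); column heights now [0 2 2 2 2 2], max=2
Drop 3: Z rot2 at col 1 lands with bottom-row=2; cleared 0 line(s) (total 0); column heights now [0 4 4 3 2 2], max=4
Drop 4: T rot3 at col 3 lands with bottom-row=2; cleared 0 line(s) (total 0); column heights now [0 4 4 4 5 2], max=5
Drop 5: O rot1 at col 3 lands with bottom-row=5; cleared 0 line(s) (total 0); column heights now [0 4 4 7 7 2], max=7
Test piece I rot3 at col 2 (width 1): heights before test = [0 4 4 7 7 2]; fits = False

Answer: no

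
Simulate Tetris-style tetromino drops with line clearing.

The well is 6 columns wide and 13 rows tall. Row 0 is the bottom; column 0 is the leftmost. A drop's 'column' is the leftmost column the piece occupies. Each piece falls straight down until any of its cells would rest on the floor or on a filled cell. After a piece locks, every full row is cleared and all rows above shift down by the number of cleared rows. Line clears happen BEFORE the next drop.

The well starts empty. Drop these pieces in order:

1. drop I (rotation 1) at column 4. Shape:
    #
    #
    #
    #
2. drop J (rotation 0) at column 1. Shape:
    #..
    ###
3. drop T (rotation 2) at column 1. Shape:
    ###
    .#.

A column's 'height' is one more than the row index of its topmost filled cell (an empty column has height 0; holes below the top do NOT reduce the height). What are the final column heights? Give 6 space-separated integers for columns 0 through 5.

Answer: 0 3 3 3 4 0

Derivation:
Drop 1: I rot1 at col 4 lands with bottom-row=0; cleared 0 line(s) (total 0); column heights now [0 0 0 0 4 0], max=4
Drop 2: J rot0 at col 1 lands with bottom-row=0; cleared 0 line(s) (total 0); column heights now [0 2 1 1 4 0], max=4
Drop 3: T rot2 at col 1 lands with bottom-row=1; cleared 0 line(s) (total 0); column heights now [0 3 3 3 4 0], max=4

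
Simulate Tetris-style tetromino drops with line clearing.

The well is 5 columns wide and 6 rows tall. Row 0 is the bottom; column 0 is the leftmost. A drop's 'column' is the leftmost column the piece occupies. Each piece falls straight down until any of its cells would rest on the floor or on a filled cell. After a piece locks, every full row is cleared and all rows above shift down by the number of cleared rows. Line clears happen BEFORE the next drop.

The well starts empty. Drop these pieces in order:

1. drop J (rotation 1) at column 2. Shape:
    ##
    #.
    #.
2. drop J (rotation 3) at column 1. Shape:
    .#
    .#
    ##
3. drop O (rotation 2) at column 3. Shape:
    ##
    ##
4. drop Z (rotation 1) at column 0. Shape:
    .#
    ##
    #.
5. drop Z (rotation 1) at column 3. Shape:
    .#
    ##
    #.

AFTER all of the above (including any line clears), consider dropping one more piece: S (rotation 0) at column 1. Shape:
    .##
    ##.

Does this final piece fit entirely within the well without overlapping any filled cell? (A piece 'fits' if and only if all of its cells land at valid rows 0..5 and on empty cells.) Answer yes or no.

Answer: yes

Derivation:
Drop 1: J rot1 at col 2 lands with bottom-row=0; cleared 0 line(s) (total 0); column heights now [0 0 3 3 0], max=3
Drop 2: J rot3 at col 1 lands with bottom-row=3; cleared 0 line(s) (total 0); column heights now [0 4 6 3 0], max=6
Drop 3: O rot2 at col 3 lands with bottom-row=3; cleared 0 line(s) (total 0); column heights now [0 4 6 5 5], max=6
Drop 4: Z rot1 at col 0 lands with bottom-row=3; cleared 2 line(s) (total 2); column heights now [0 4 4 3 0], max=4
Drop 5: Z rot1 at col 3 lands with bottom-row=3; cleared 0 line(s) (total 2); column heights now [0 4 4 5 6], max=6
Test piece S rot0 at col 1 (width 3): heights before test = [0 4 4 5 6]; fits = True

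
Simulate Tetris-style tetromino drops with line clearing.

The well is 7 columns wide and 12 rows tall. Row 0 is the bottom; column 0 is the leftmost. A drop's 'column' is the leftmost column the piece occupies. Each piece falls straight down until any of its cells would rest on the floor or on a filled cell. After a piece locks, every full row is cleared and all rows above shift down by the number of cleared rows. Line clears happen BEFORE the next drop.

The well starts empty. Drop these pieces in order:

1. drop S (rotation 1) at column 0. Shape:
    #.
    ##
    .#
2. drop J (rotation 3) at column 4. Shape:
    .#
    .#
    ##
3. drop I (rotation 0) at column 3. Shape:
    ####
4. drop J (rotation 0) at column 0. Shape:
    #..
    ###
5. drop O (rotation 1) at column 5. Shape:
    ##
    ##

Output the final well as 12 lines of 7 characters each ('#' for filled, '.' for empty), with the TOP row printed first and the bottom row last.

Drop 1: S rot1 at col 0 lands with bottom-row=0; cleared 0 line(s) (total 0); column heights now [3 2 0 0 0 0 0], max=3
Drop 2: J rot3 at col 4 lands with bottom-row=0; cleared 0 line(s) (total 0); column heights now [3 2 0 0 1 3 0], max=3
Drop 3: I rot0 at col 3 lands with bottom-row=3; cleared 0 line(s) (total 0); column heights now [3 2 0 4 4 4 4], max=4
Drop 4: J rot0 at col 0 lands with bottom-row=3; cleared 1 line(s) (total 1); column heights now [4 2 0 0 1 3 0], max=4
Drop 5: O rot1 at col 5 lands with bottom-row=3; cleared 0 line(s) (total 1); column heights now [4 2 0 0 1 5 5], max=5

Answer: .......
.......
.......
.......
.......
.......
.......
.....##
#....##
#....#.
##...#.
.#..##.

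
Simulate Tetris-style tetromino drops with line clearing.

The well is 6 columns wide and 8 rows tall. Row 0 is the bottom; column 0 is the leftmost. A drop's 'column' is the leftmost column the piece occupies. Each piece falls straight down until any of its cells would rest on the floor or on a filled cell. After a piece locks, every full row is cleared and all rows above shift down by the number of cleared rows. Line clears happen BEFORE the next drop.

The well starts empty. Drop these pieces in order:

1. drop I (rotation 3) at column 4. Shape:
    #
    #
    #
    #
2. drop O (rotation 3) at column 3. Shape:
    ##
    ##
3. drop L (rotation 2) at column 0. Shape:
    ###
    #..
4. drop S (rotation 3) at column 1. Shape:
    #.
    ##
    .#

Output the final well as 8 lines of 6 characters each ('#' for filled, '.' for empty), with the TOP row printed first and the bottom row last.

Drop 1: I rot3 at col 4 lands with bottom-row=0; cleared 0 line(s) (total 0); column heights now [0 0 0 0 4 0], max=4
Drop 2: O rot3 at col 3 lands with bottom-row=4; cleared 0 line(s) (total 0); column heights now [0 0 0 6 6 0], max=6
Drop 3: L rot2 at col 0 lands with bottom-row=0; cleared 0 line(s) (total 0); column heights now [2 2 2 6 6 0], max=6
Drop 4: S rot3 at col 1 lands with bottom-row=2; cleared 0 line(s) (total 0); column heights now [2 5 4 6 6 0], max=6

Answer: ......
......
...##.
.#.##.
.##.#.
..#.#.
###.#.
#...#.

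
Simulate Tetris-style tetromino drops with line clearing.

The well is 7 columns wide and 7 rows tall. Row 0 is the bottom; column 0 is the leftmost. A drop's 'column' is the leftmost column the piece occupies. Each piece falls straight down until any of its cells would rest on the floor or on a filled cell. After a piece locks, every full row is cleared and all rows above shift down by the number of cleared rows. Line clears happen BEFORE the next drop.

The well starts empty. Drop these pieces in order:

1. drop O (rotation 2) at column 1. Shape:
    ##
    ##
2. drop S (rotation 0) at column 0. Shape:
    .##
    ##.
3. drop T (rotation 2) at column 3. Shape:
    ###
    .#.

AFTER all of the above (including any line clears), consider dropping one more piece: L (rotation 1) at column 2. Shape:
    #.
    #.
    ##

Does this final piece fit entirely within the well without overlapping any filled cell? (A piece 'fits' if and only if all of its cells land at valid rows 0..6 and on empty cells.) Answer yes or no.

Answer: yes

Derivation:
Drop 1: O rot2 at col 1 lands with bottom-row=0; cleared 0 line(s) (total 0); column heights now [0 2 2 0 0 0 0], max=2
Drop 2: S rot0 at col 0 lands with bottom-row=2; cleared 0 line(s) (total 0); column heights now [3 4 4 0 0 0 0], max=4
Drop 3: T rot2 at col 3 lands with bottom-row=0; cleared 0 line(s) (total 0); column heights now [3 4 4 2 2 2 0], max=4
Test piece L rot1 at col 2 (width 2): heights before test = [3 4 4 2 2 2 0]; fits = True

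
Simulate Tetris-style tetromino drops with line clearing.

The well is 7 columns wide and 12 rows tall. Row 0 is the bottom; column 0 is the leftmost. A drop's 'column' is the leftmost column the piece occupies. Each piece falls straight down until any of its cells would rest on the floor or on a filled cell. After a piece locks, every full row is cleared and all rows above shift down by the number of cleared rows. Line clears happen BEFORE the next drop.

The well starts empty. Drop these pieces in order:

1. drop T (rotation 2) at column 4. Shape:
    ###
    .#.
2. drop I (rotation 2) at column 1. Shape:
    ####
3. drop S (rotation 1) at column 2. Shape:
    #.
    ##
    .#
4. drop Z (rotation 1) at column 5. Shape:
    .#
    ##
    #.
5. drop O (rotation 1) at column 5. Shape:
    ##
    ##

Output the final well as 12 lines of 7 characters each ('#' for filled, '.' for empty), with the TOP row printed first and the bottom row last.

Drop 1: T rot2 at col 4 lands with bottom-row=0; cleared 0 line(s) (total 0); column heights now [0 0 0 0 2 2 2], max=2
Drop 2: I rot2 at col 1 lands with bottom-row=2; cleared 0 line(s) (total 0); column heights now [0 3 3 3 3 2 2], max=3
Drop 3: S rot1 at col 2 lands with bottom-row=3; cleared 0 line(s) (total 0); column heights now [0 3 6 5 3 2 2], max=6
Drop 4: Z rot1 at col 5 lands with bottom-row=2; cleared 0 line(s) (total 0); column heights now [0 3 6 5 3 4 5], max=6
Drop 5: O rot1 at col 5 lands with bottom-row=5; cleared 0 line(s) (total 0); column heights now [0 3 6 5 3 7 7], max=7

Answer: .......
.......
.......
.......
.......
.....##
..#..##
..##..#
...#.##
.#####.
....###
.....#.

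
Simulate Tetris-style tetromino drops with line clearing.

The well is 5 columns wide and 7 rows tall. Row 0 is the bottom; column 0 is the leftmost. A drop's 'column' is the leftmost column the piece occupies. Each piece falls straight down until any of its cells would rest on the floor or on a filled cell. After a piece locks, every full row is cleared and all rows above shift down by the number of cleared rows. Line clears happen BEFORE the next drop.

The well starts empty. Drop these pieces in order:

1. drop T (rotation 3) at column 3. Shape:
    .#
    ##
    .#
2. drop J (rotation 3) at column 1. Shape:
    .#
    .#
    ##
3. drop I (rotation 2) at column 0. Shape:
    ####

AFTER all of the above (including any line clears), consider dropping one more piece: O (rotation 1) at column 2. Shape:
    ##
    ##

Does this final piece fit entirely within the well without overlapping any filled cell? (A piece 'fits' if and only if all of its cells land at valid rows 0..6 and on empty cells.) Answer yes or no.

Answer: yes

Derivation:
Drop 1: T rot3 at col 3 lands with bottom-row=0; cleared 0 line(s) (total 0); column heights now [0 0 0 2 3], max=3
Drop 2: J rot3 at col 1 lands with bottom-row=0; cleared 0 line(s) (total 0); column heights now [0 1 3 2 3], max=3
Drop 3: I rot2 at col 0 lands with bottom-row=3; cleared 0 line(s) (total 0); column heights now [4 4 4 4 3], max=4
Test piece O rot1 at col 2 (width 2): heights before test = [4 4 4 4 3]; fits = True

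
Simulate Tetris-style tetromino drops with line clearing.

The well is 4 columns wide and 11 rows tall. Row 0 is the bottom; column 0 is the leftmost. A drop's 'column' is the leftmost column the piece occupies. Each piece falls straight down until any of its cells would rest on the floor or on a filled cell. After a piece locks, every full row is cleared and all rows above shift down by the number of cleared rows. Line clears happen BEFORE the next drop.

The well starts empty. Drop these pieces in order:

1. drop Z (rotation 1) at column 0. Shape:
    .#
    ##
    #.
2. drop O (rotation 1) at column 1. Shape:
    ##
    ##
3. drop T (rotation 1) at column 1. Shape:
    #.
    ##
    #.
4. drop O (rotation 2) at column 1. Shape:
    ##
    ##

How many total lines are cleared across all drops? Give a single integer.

Drop 1: Z rot1 at col 0 lands with bottom-row=0; cleared 0 line(s) (total 0); column heights now [2 3 0 0], max=3
Drop 2: O rot1 at col 1 lands with bottom-row=3; cleared 0 line(s) (total 0); column heights now [2 5 5 0], max=5
Drop 3: T rot1 at col 1 lands with bottom-row=5; cleared 0 line(s) (total 0); column heights now [2 8 7 0], max=8
Drop 4: O rot2 at col 1 lands with bottom-row=8; cleared 0 line(s) (total 0); column heights now [2 10 10 0], max=10

Answer: 0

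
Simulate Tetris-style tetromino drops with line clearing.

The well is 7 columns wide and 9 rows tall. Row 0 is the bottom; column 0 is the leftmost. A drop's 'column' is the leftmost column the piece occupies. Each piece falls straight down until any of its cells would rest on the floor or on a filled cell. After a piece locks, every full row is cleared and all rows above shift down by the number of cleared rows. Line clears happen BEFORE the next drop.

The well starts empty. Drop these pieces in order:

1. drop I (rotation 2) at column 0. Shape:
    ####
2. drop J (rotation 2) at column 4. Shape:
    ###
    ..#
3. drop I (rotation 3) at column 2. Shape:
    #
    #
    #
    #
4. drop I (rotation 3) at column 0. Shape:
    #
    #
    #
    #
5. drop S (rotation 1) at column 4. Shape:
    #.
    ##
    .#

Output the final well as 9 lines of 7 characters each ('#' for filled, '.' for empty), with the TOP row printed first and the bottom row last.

Drop 1: I rot2 at col 0 lands with bottom-row=0; cleared 0 line(s) (total 0); column heights now [1 1 1 1 0 0 0], max=1
Drop 2: J rot2 at col 4 lands with bottom-row=0; cleared 0 line(s) (total 0); column heights now [1 1 1 1 2 2 2], max=2
Drop 3: I rot3 at col 2 lands with bottom-row=1; cleared 0 line(s) (total 0); column heights now [1 1 5 1 2 2 2], max=5
Drop 4: I rot3 at col 0 lands with bottom-row=1; cleared 0 line(s) (total 0); column heights now [5 1 5 1 2 2 2], max=5
Drop 5: S rot1 at col 4 lands with bottom-row=2; cleared 0 line(s) (total 0); column heights now [5 1 5 1 5 4 2], max=5

Answer: .......
.......
.......
.......
#.#.#..
#.#.##.
#.#..#.
#.#.###
####..#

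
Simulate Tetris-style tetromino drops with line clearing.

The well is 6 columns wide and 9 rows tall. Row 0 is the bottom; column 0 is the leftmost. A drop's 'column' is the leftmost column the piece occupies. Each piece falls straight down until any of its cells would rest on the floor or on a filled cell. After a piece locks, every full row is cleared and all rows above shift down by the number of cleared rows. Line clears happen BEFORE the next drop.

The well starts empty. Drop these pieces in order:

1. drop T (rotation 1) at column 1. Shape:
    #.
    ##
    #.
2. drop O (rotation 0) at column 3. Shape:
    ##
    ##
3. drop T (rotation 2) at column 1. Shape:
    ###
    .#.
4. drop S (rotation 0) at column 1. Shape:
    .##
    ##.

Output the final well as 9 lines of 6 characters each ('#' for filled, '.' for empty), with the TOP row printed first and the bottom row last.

Drop 1: T rot1 at col 1 lands with bottom-row=0; cleared 0 line(s) (total 0); column heights now [0 3 2 0 0 0], max=3
Drop 2: O rot0 at col 3 lands with bottom-row=0; cleared 0 line(s) (total 0); column heights now [0 3 2 2 2 0], max=3
Drop 3: T rot2 at col 1 lands with bottom-row=2; cleared 0 line(s) (total 0); column heights now [0 4 4 4 2 0], max=4
Drop 4: S rot0 at col 1 lands with bottom-row=4; cleared 0 line(s) (total 0); column heights now [0 5 6 6 2 0], max=6

Answer: ......
......
......
..##..
.##...
.###..
.##...
.####.
.#.##.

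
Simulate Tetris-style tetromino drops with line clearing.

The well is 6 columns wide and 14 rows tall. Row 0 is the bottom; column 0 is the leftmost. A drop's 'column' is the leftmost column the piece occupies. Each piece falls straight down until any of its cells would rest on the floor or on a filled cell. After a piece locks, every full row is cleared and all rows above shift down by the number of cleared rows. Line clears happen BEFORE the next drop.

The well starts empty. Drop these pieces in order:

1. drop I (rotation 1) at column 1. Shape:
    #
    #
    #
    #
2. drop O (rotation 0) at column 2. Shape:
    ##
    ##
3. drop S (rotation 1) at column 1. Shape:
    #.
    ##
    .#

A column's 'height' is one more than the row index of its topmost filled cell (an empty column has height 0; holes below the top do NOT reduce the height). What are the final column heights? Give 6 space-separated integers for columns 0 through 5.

Answer: 0 6 5 2 0 0

Derivation:
Drop 1: I rot1 at col 1 lands with bottom-row=0; cleared 0 line(s) (total 0); column heights now [0 4 0 0 0 0], max=4
Drop 2: O rot0 at col 2 lands with bottom-row=0; cleared 0 line(s) (total 0); column heights now [0 4 2 2 0 0], max=4
Drop 3: S rot1 at col 1 lands with bottom-row=3; cleared 0 line(s) (total 0); column heights now [0 6 5 2 0 0], max=6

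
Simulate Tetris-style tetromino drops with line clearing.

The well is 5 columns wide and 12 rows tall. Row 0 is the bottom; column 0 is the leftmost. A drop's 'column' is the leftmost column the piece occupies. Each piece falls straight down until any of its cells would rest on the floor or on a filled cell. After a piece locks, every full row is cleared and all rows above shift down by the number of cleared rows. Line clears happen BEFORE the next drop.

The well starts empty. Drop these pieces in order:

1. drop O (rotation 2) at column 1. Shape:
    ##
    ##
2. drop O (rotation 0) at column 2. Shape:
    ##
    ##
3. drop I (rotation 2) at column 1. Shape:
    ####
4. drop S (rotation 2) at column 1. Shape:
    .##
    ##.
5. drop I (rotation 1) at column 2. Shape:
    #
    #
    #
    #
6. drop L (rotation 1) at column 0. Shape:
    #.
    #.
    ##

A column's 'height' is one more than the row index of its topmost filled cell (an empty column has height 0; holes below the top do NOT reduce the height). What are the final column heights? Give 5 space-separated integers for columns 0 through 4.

Drop 1: O rot2 at col 1 lands with bottom-row=0; cleared 0 line(s) (total 0); column heights now [0 2 2 0 0], max=2
Drop 2: O rot0 at col 2 lands with bottom-row=2; cleared 0 line(s) (total 0); column heights now [0 2 4 4 0], max=4
Drop 3: I rot2 at col 1 lands with bottom-row=4; cleared 0 line(s) (total 0); column heights now [0 5 5 5 5], max=5
Drop 4: S rot2 at col 1 lands with bottom-row=5; cleared 0 line(s) (total 0); column heights now [0 6 7 7 5], max=7
Drop 5: I rot1 at col 2 lands with bottom-row=7; cleared 0 line(s) (total 0); column heights now [0 6 11 7 5], max=11
Drop 6: L rot1 at col 0 lands with bottom-row=6; cleared 0 line(s) (total 0); column heights now [9 7 11 7 5], max=11

Answer: 9 7 11 7 5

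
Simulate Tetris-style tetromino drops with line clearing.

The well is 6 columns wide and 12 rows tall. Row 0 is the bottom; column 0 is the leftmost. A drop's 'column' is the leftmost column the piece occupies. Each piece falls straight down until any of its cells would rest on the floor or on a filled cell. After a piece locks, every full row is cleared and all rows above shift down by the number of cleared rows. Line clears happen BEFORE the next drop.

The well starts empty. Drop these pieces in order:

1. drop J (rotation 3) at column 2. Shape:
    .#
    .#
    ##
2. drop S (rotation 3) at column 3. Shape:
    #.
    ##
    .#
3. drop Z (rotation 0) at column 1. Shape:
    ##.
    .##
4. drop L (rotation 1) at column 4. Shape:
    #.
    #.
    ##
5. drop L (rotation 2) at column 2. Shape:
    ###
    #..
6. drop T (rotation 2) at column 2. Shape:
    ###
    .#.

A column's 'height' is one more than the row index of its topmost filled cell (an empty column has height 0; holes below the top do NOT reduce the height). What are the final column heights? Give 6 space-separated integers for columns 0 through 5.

Drop 1: J rot3 at col 2 lands with bottom-row=0; cleared 0 line(s) (total 0); column heights now [0 0 1 3 0 0], max=3
Drop 2: S rot3 at col 3 lands with bottom-row=2; cleared 0 line(s) (total 0); column heights now [0 0 1 5 4 0], max=5
Drop 3: Z rot0 at col 1 lands with bottom-row=5; cleared 0 line(s) (total 0); column heights now [0 7 7 6 4 0], max=7
Drop 4: L rot1 at col 4 lands with bottom-row=4; cleared 0 line(s) (total 0); column heights now [0 7 7 6 7 5], max=7
Drop 5: L rot2 at col 2 lands with bottom-row=7; cleared 0 line(s) (total 0); column heights now [0 7 9 9 9 5], max=9
Drop 6: T rot2 at col 2 lands with bottom-row=9; cleared 0 line(s) (total 0); column heights now [0 7 11 11 11 5], max=11

Answer: 0 7 11 11 11 5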